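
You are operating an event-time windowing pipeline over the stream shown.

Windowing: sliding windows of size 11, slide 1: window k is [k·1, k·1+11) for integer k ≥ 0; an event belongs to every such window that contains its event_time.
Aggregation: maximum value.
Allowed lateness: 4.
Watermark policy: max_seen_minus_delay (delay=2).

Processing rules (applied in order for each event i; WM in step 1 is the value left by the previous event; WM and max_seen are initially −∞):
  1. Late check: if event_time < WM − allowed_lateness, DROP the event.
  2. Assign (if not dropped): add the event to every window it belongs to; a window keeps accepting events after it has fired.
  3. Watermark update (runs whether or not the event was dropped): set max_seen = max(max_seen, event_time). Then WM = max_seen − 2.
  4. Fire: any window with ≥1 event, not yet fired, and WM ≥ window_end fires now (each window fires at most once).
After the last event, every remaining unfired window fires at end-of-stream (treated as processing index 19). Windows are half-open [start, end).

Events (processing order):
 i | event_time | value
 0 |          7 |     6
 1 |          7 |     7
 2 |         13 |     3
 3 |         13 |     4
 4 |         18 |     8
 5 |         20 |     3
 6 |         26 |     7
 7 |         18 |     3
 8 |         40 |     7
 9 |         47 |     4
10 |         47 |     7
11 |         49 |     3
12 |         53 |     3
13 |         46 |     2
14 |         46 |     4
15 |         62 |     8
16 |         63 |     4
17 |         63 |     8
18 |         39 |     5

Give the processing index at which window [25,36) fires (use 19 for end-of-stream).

8

i=0 t=7 v=6: → [7,18),[6,17),[5,16),[4,15),[3,14),[2,13),[1,12),[0,11); WM=5
i=1 t=7 v=7: → [7,18),[6,17),[5,16),[4,15),[3,14),[2,13),[1,12),[0,11); WM=5
i=2 t=13 v=3: → [13,24),[12,23),[11,22),[10,21),[9,20),[8,19),[7,18),[6,17),[5,16),[4,15),[3,14); WM=11; [0,11) fires=7
i=3 t=13 v=4: → [13,24),[12,23),[11,22),[10,21),[9,20),[8,19),[7,18),[6,17),[5,16),[4,15),[3,14); WM=11
i=4 t=18 v=8: → [18,29),[17,28),[16,27),[15,26),[14,25),[13,24),[12,23),[11,22),[10,21),[9,20),[8,19); WM=16; [1,12) fires=7 [2,13) fires=7 [3,14) fires=7 [4,15) fires=7 [5,16) fires=7
i=5 t=20 v=3: → [20,31),[19,30),[18,29),[17,28),[16,27),[15,26),[14,25),[13,24),[12,23),[11,22),[10,21); WM=18; [6,17) fires=7 [7,18) fires=7
i=6 t=26 v=7: → [26,37),[25,36),[24,35),[23,34),[22,33),[21,32),[20,31),[19,30),[18,29),[17,28),[16,27); WM=24; [8,19) fires=8 [9,20) fires=8 [10,21) fires=8 [11,22) fires=8 [12,23) fires=8 [13,24) fires=8
i=7 t=18 v=3: DROP (t<24-4); WM=24
i=8 t=40 v=7: → [40,51),[39,50),[38,49),[37,48),[36,47),[35,46),[34,45),[33,44),[32,43),[31,42),[30,41); WM=38; [14,25) fires=8 [15,26) fires=8 [16,27) fires=8 [17,28) fires=8 [18,29) fires=8 [19,30) fires=7 [20,31) fires=7 [21,32) fires=7 [22,33) fires=7 [23,34) fires=7 [24,35) fires=7 [25,36) fires=7 [26,37) fires=7
i=9 t=47 v=4: → [47,58),[46,57),[45,56),[44,55),[43,54),[42,53),[41,52),[40,51),[39,50),[38,49),[37,48); WM=45; [30,41) fires=7 [31,42) fires=7 [32,43) fires=7 [33,44) fires=7 [34,45) fires=7
i=10 t=47 v=7: → [47,58),[46,57),[45,56),[44,55),[43,54),[42,53),[41,52),[40,51),[39,50),[38,49),[37,48); WM=45
i=11 t=49 v=3: → [49,60),[48,59),[47,58),[46,57),[45,56),[44,55),[43,54),[42,53),[41,52),[40,51),[39,50); WM=47; [35,46) fires=7 [36,47) fires=7
i=12 t=53 v=3: → [53,64),[52,63),[51,62),[50,61),[49,60),[48,59),[47,58),[46,57),[45,56),[44,55),[43,54); WM=51; [37,48) fires=7 [38,49) fires=7 [39,50) fires=7 [40,51) fires=7
i=13 t=46 v=2: DROP (t<51-4); WM=51
i=14 t=46 v=4: DROP (t<51-4); WM=51
i=15 t=62 v=8: → [62,73),[61,72),[60,71),[59,70),[58,69),[57,68),[56,67),[55,66),[54,65),[53,64),[52,63); WM=60; [41,52) fires=7 [42,53) fires=7 [43,54) fires=7 [44,55) fires=7 [45,56) fires=7 [46,57) fires=7 [47,58) fires=7 [48,59) fires=3 [49,60) fires=3
i=16 t=63 v=4: → [63,74),[62,73),[61,72),[60,71),[59,70),[58,69),[57,68),[56,67),[55,66),[54,65),[53,64); WM=61; [50,61) fires=3
i=17 t=63 v=8: → [63,74),[62,73),[61,72),[60,71),[59,70),[58,69),[57,68),[56,67),[55,66),[54,65),[53,64); WM=61
i=18 t=39 v=5: DROP (t<61-4); WM=61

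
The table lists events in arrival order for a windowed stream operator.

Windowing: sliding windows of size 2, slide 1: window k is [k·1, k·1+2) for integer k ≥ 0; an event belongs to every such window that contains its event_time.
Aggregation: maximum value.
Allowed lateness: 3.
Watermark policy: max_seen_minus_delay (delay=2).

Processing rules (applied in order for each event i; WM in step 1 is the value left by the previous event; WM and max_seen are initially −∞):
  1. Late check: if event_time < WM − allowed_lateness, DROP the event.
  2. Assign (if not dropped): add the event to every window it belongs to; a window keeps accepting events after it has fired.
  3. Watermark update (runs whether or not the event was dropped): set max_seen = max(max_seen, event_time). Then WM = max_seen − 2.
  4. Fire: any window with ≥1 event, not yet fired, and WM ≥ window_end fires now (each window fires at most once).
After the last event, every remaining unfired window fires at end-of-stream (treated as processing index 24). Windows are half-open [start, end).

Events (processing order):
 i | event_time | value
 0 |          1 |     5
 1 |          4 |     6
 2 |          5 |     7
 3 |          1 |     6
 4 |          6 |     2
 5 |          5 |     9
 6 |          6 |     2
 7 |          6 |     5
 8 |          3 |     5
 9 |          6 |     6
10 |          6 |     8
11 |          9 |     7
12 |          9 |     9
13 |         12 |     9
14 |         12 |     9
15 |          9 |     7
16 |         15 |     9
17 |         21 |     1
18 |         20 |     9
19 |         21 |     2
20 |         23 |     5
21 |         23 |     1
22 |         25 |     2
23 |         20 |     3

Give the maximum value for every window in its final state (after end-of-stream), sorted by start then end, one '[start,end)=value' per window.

[0,2)=6 [1,3)=6 [2,4)=5 [3,5)=6 [4,6)=9 [5,7)=9 [6,8)=8 [8,10)=9 [9,11)=9 [11,13)=9 [12,14)=9 [14,16)=9 [15,17)=9 [19,21)=9 [20,22)=9 [21,23)=2 [22,24)=5 [23,25)=5 [24,26)=2 [25,27)=2

i=0 t=1 v=5: → [1,3),[0,2); WM=-1
i=1 t=4 v=6: → [4,6),[3,5); WM=2; [0,2) fires=5
i=2 t=5 v=7: → [5,7),[4,6); WM=3; [1,3) fires=5
i=3 t=1 v=6: → [1,3),[0,2); WM=3
i=4 t=6 v=2: → [6,8),[5,7); WM=4
i=5 t=5 v=9: → [5,7),[4,6); WM=4
i=6 t=6 v=2: → [6,8),[5,7); WM=4
i=7 t=6 v=5: → [6,8),[5,7); WM=4
i=8 t=3 v=5: → [3,5),[2,4); WM=4; [2,4) fires=5
i=9 t=6 v=6: → [6,8),[5,7); WM=4
i=10 t=6 v=8: → [6,8),[5,7); WM=4
i=11 t=9 v=7: → [9,11),[8,10); WM=7; [3,5) fires=6 [4,6) fires=9 [5,7) fires=9
i=12 t=9 v=9: → [9,11),[8,10); WM=7
i=13 t=12 v=9: → [12,14),[11,13); WM=10; [6,8) fires=8 [8,10) fires=9
i=14 t=12 v=9: → [12,14),[11,13); WM=10
i=15 t=9 v=7: → [9,11),[8,10); WM=10
i=16 t=15 v=9: → [15,17),[14,16); WM=13; [9,11) fires=9 [11,13) fires=9
i=17 t=21 v=1: → [21,23),[20,22); WM=19; [12,14) fires=9 [14,16) fires=9 [15,17) fires=9
i=18 t=20 v=9: → [20,22),[19,21); WM=19
i=19 t=21 v=2: → [21,23),[20,22); WM=19
i=20 t=23 v=5: → [23,25),[22,24); WM=21; [19,21) fires=9
i=21 t=23 v=1: → [23,25),[22,24); WM=21
i=22 t=25 v=2: → [25,27),[24,26); WM=23; [20,22) fires=9 [21,23) fires=2
i=23 t=20 v=3: → [20,22),[19,21); WM=23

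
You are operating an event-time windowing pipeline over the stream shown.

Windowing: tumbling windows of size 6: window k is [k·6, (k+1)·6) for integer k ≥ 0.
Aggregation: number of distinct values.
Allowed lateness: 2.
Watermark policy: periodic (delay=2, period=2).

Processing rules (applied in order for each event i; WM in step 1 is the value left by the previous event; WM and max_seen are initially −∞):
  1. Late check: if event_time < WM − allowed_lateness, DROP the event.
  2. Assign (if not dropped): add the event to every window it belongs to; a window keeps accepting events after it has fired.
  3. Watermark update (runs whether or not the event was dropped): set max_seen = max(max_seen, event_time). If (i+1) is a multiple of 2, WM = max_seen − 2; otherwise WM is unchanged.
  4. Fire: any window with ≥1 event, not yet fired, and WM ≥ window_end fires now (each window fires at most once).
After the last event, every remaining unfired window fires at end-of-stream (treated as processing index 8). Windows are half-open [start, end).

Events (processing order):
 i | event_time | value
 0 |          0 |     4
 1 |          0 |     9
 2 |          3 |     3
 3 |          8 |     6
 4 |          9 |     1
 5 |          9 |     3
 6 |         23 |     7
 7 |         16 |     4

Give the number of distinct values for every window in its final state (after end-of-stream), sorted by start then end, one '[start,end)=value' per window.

[0,6)=3 [6,12)=3 [12,18)=1 [18,24)=1

i=0 t=0 v=4: → [0,6); WM=−∞
i=1 t=0 v=9: → [0,6); WM=-2
i=2 t=3 v=3: → [0,6); WM=-2
i=3 t=8 v=6: → [6,12); WM=6; [0,6) fires=3
i=4 t=9 v=1: → [6,12); WM=6
i=5 t=9 v=3: → [6,12); WM=7
i=6 t=23 v=7: → [18,24); WM=7
i=7 t=16 v=4: → [12,18); WM=21; [6,12) fires=3 [12,18) fires=1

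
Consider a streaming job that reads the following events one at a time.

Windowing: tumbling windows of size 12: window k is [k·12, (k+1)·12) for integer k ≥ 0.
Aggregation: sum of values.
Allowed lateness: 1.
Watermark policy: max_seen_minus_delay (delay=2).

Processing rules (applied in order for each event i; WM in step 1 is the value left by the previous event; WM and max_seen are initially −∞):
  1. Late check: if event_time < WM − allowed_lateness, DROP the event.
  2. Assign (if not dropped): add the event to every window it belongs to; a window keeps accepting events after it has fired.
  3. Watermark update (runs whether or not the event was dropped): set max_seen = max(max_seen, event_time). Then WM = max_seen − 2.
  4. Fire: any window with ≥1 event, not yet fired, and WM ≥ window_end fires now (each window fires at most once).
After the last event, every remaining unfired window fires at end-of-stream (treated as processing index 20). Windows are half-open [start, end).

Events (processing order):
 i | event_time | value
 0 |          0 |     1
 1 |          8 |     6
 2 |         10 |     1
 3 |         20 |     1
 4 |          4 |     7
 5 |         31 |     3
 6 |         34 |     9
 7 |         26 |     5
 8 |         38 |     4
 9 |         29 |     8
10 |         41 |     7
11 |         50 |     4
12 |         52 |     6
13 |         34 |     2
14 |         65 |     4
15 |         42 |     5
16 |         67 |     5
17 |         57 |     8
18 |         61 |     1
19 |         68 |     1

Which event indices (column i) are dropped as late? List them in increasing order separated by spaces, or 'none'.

i=0 t=0 v=1: → [0,12); WM=-2
i=1 t=8 v=6: → [0,12); WM=6
i=2 t=10 v=1: → [0,12); WM=8
i=3 t=20 v=1: → [12,24); WM=18; [0,12) fires=8
i=4 t=4 v=7: DROP (t<18-1); WM=18
i=5 t=31 v=3: → [24,36); WM=29; [12,24) fires=1
i=6 t=34 v=9: → [24,36); WM=32
i=7 t=26 v=5: DROP (t<32-1); WM=32
i=8 t=38 v=4: → [36,48); WM=36; [24,36) fires=12
i=9 t=29 v=8: DROP (t<36-1); WM=36
i=10 t=41 v=7: → [36,48); WM=39
i=11 t=50 v=4: → [48,60); WM=48; [36,48) fires=11
i=12 t=52 v=6: → [48,60); WM=50
i=13 t=34 v=2: DROP (t<50-1); WM=50
i=14 t=65 v=4: → [60,72); WM=63; [48,60) fires=10
i=15 t=42 v=5: DROP (t<63-1); WM=63
i=16 t=67 v=5: → [60,72); WM=65
i=17 t=57 v=8: DROP (t<65-1); WM=65
i=18 t=61 v=1: DROP (t<65-1); WM=65
i=19 t=68 v=1: → [60,72); WM=66

4 7 9 13 15 17 18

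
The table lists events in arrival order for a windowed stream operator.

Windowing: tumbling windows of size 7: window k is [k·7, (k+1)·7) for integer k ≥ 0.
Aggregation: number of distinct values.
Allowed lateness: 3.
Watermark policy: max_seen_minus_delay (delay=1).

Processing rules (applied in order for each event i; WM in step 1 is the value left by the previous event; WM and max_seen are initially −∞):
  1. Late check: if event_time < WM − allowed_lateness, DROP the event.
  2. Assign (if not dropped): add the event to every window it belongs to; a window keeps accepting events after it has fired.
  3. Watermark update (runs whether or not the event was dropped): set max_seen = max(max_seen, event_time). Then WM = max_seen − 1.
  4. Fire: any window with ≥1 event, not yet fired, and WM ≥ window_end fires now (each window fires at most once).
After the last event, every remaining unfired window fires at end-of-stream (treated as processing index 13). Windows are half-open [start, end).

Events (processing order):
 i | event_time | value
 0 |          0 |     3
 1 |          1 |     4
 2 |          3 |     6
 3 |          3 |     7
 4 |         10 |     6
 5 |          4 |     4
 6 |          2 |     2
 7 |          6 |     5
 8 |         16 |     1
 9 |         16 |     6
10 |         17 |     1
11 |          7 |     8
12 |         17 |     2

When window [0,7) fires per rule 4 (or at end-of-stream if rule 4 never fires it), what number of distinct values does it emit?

i=0 t=0 v=3: → [0,7); WM=-1
i=1 t=1 v=4: → [0,7); WM=0
i=2 t=3 v=6: → [0,7); WM=2
i=3 t=3 v=7: → [0,7); WM=2
i=4 t=10 v=6: → [7,14); WM=9; [0,7) fires=4
i=5 t=4 v=4: DROP (t<9-3); WM=9
i=6 t=2 v=2: DROP (t<9-3); WM=9
i=7 t=6 v=5: → [0,7); WM=9
i=8 t=16 v=1: → [14,21); WM=15; [7,14) fires=1
i=9 t=16 v=6: → [14,21); WM=15
i=10 t=17 v=1: → [14,21); WM=16
i=11 t=7 v=8: DROP (t<16-3); WM=16
i=12 t=17 v=2: → [14,21); WM=16

4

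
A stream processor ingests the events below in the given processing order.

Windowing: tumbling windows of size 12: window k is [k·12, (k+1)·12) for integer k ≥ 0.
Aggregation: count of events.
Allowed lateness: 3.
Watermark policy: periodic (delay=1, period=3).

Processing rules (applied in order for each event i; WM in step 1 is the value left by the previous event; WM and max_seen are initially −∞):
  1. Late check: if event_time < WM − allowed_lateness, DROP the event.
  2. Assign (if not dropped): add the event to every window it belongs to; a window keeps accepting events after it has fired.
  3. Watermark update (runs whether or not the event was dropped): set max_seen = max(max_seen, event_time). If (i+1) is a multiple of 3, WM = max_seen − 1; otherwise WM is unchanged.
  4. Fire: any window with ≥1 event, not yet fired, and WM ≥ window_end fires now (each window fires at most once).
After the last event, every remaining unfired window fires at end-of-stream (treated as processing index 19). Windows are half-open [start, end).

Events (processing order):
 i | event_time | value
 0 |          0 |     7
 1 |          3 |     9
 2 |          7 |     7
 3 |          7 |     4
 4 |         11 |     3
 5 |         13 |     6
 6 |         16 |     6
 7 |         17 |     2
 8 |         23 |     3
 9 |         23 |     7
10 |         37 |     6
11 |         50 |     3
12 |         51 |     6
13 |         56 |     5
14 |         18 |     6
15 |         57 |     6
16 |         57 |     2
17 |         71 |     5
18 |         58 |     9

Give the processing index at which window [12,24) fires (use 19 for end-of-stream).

i=0 t=0 v=7: → [0,12); WM=−∞
i=1 t=3 v=9: → [0,12); WM=−∞
i=2 t=7 v=7: → [0,12); WM=6
i=3 t=7 v=4: → [0,12); WM=6
i=4 t=11 v=3: → [0,12); WM=6
i=5 t=13 v=6: → [12,24); WM=12; [0,12) fires=5
i=6 t=16 v=6: → [12,24); WM=12
i=7 t=17 v=2: → [12,24); WM=12
i=8 t=23 v=3: → [12,24); WM=22
i=9 t=23 v=7: → [12,24); WM=22
i=10 t=37 v=6: → [36,48); WM=22
i=11 t=50 v=3: → [48,60); WM=49; [12,24) fires=5 [36,48) fires=1
i=12 t=51 v=6: → [48,60); WM=49
i=13 t=56 v=5: → [48,60); WM=49
i=14 t=18 v=6: DROP (t<49-3); WM=55
i=15 t=57 v=6: → [48,60); WM=55
i=16 t=57 v=2: → [48,60); WM=55
i=17 t=71 v=5: → [60,72); WM=70; [48,60) fires=5
i=18 t=58 v=9: DROP (t<70-3); WM=70

11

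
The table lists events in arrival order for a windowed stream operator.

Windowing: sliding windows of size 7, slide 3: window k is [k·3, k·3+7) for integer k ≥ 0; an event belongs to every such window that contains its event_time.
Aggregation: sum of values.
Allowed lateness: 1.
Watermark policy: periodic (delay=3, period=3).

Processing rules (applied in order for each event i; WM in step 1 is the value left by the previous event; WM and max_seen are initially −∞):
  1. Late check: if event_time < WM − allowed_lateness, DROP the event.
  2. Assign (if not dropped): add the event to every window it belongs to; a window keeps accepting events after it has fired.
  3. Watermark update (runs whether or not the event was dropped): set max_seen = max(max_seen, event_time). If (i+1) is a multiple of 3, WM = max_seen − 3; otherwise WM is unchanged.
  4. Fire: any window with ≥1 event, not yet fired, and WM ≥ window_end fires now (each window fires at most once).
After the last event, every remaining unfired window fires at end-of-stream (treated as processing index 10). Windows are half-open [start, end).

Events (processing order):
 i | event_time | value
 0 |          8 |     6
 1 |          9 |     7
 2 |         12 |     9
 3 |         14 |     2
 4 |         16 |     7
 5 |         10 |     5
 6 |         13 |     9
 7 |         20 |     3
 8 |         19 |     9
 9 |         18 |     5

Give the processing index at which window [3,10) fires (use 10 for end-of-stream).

i=0 t=8 v=6: → [6,13),[3,10); WM=−∞
i=1 t=9 v=7: → [9,16),[6,13),[3,10); WM=−∞
i=2 t=12 v=9: → [12,19),[9,16),[6,13); WM=9
i=3 t=14 v=2: → [12,19),[9,16); WM=9
i=4 t=16 v=7: → [15,22),[12,19); WM=9
i=5 t=10 v=5: → [9,16),[6,13); WM=13; [3,10) fires=13 [6,13) fires=27
i=6 t=13 v=9: → [12,19),[9,16); WM=13
i=7 t=20 v=3: → [18,25),[15,22); WM=13
i=8 t=19 v=9: → [18,25),[15,22); WM=17; [9,16) fires=32
i=9 t=18 v=5: → [18,25),[15,22),[12,19); WM=17

5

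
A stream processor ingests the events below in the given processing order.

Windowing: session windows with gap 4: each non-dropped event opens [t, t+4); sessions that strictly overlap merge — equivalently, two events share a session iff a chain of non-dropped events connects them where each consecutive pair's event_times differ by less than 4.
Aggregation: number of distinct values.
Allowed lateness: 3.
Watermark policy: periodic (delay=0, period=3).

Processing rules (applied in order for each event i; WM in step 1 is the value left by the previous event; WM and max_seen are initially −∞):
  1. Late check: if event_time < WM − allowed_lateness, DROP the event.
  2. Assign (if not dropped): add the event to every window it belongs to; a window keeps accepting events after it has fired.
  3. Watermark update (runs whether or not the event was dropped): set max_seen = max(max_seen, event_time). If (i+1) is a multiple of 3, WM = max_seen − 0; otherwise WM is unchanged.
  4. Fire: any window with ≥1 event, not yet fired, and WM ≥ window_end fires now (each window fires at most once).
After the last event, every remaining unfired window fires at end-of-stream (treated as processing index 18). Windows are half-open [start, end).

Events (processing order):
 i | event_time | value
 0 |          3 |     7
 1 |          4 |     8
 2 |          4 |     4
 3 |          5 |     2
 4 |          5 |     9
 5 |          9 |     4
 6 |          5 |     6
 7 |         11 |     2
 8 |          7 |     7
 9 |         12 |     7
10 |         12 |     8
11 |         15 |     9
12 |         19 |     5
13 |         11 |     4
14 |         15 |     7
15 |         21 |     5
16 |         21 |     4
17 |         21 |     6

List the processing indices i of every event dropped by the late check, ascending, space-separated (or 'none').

i=0 t=3 v=7: → [3,7); WM=−∞
i=1 t=4 v=8: → [3,8); WM=−∞
i=2 t=4 v=4: → [3,8); WM=4
i=3 t=5 v=2: → [3,9); WM=4
i=4 t=5 v=9: → [3,9); WM=4
i=5 t=9 v=4: → [9,13); WM=9
i=6 t=5 v=6: DROP (t<9-3); WM=9
i=7 t=11 v=2: → [9,15); WM=9
i=8 t=7 v=7: → [3,15); WM=11
i=9 t=12 v=7: → [3,16); WM=11
i=10 t=12 v=8: → [3,16); WM=11
i=11 t=15 v=9: → [3,19); WM=15
i=12 t=19 v=5: → [19,23); WM=15
i=13 t=11 v=4: DROP (t<15-3); WM=15
i=14 t=15 v=7: → [3,19); WM=19
i=15 t=21 v=5: → [19,25); WM=19
i=16 t=21 v=4: → [19,25); WM=19
i=17 t=21 v=6: → [19,25); WM=21

6 13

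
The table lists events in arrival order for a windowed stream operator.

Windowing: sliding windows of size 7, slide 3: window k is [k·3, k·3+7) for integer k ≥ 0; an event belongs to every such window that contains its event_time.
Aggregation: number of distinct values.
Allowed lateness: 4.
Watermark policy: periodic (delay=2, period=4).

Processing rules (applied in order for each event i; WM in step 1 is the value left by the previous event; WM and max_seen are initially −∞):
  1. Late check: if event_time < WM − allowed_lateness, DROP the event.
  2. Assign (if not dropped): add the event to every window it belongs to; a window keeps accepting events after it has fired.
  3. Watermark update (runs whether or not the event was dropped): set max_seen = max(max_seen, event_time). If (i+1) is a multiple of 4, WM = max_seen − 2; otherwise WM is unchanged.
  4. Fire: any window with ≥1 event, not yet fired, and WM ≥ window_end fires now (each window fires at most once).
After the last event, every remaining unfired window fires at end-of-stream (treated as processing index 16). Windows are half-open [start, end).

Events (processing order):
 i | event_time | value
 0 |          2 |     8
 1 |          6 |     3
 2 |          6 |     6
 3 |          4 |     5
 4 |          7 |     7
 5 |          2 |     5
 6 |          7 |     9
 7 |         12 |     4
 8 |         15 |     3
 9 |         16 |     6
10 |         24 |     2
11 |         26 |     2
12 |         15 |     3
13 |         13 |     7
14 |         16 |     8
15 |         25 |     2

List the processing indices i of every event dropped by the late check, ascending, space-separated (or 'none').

12 13 14

i=0 t=2 v=8: → [0,7); WM=−∞
i=1 t=6 v=3: → [6,13),[3,10),[0,7); WM=−∞
i=2 t=6 v=6: → [6,13),[3,10),[0,7); WM=−∞
i=3 t=4 v=5: → [3,10),[0,7); WM=4
i=4 t=7 v=7: → [6,13),[3,10); WM=4
i=5 t=2 v=5: → [0,7); WM=4
i=6 t=7 v=9: → [6,13),[3,10); WM=4
i=7 t=12 v=4: → [12,19),[9,16),[6,13); WM=10; [0,7) fires=4 [3,10) fires=5
i=8 t=15 v=3: → [15,22),[12,19),[9,16); WM=10
i=9 t=16 v=6: → [15,22),[12,19); WM=10
i=10 t=24 v=2: → [24,31),[21,28),[18,25); WM=10
i=11 t=26 v=2: → [24,31),[21,28); WM=24; [6,13) fires=5 [9,16) fires=2 [12,19) fires=3 [15,22) fires=2
i=12 t=15 v=3: DROP (t<24-4); WM=24
i=13 t=13 v=7: DROP (t<24-4); WM=24
i=14 t=16 v=8: DROP (t<24-4); WM=24
i=15 t=25 v=2: → [24,31),[21,28); WM=24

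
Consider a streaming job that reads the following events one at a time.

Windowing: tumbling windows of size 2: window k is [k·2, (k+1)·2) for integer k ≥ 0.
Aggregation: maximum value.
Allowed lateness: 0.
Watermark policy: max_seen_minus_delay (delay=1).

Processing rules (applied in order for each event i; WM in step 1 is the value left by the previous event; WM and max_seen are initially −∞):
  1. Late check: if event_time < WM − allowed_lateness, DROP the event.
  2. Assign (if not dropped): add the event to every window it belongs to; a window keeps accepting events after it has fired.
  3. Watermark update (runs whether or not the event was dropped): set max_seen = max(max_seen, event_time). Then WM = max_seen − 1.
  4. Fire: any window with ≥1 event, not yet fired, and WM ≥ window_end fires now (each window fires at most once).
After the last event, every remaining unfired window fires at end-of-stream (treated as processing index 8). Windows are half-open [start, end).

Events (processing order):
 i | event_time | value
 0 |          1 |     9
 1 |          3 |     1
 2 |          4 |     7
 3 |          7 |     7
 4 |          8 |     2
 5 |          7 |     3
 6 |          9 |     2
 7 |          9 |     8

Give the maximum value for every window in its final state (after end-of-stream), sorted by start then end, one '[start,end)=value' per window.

i=0 t=1 v=9: → [0,2); WM=0
i=1 t=3 v=1: → [2,4); WM=2; [0,2) fires=9
i=2 t=4 v=7: → [4,6); WM=3
i=3 t=7 v=7: → [6,8); WM=6; [2,4) fires=1 [4,6) fires=7
i=4 t=8 v=2: → [8,10); WM=7
i=5 t=7 v=3: → [6,8); WM=7
i=6 t=9 v=2: → [8,10); WM=8; [6,8) fires=7
i=7 t=9 v=8: → [8,10); WM=8

[0,2)=9 [2,4)=1 [4,6)=7 [6,8)=7 [8,10)=8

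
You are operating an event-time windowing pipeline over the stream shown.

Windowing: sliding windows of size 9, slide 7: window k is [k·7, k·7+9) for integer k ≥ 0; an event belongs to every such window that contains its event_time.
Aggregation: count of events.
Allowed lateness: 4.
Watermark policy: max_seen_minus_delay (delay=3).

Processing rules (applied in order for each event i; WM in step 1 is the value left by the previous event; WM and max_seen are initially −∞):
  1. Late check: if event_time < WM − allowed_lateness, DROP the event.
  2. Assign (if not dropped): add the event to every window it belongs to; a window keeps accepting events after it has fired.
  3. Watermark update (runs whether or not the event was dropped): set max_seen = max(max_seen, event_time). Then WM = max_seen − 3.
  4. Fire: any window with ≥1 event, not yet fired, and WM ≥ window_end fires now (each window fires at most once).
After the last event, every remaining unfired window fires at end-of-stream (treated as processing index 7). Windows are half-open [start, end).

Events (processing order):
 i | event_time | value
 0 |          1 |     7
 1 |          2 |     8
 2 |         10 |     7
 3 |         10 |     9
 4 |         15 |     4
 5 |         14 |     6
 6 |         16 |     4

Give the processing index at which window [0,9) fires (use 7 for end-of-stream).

i=0 t=1 v=7: → [0,9); WM=-2
i=1 t=2 v=8: → [0,9); WM=-1
i=2 t=10 v=7: → [7,16); WM=7
i=3 t=10 v=9: → [7,16); WM=7
i=4 t=15 v=4: → [14,23),[7,16); WM=12; [0,9) fires=2
i=5 t=14 v=6: → [14,23),[7,16); WM=12
i=6 t=16 v=4: → [14,23); WM=13

4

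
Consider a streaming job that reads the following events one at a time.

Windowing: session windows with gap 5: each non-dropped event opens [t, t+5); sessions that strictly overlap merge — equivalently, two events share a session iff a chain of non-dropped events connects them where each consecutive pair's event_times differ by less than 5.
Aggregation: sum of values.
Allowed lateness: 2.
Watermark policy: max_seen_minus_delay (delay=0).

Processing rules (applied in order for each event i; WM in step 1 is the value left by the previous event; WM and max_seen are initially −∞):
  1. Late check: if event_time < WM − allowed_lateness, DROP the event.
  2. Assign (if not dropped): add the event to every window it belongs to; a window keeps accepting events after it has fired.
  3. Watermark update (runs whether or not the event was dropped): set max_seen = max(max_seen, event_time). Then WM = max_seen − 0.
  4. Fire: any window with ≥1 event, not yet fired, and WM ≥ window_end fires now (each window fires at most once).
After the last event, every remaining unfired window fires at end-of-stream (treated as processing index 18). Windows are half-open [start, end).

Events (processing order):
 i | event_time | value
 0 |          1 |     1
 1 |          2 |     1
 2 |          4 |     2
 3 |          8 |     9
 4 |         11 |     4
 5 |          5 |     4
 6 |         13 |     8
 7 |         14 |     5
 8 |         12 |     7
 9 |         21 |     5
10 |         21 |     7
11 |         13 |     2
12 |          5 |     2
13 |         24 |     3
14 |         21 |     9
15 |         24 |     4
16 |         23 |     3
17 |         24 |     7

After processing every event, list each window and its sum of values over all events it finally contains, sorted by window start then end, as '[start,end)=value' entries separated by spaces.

[1,19)=37 [21,29)=29

i=0 t=1 v=1: → [1,6); WM=1
i=1 t=2 v=1: → [1,7); WM=2
i=2 t=4 v=2: → [1,9); WM=4
i=3 t=8 v=9: → [1,13); WM=8
i=4 t=11 v=4: → [1,16); WM=11
i=5 t=5 v=4: DROP (t<11-2); WM=11
i=6 t=13 v=8: → [1,18); WM=13
i=7 t=14 v=5: → [1,19); WM=14
i=8 t=12 v=7: → [1,19); WM=14
i=9 t=21 v=5: → [21,26); WM=21
i=10 t=21 v=7: → [21,26); WM=21
i=11 t=13 v=2: DROP (t<21-2); WM=21
i=12 t=5 v=2: DROP (t<21-2); WM=21
i=13 t=24 v=3: → [21,29); WM=24
i=14 t=21 v=9: DROP (t<24-2); WM=24
i=15 t=24 v=4: → [21,29); WM=24
i=16 t=23 v=3: → [21,29); WM=24
i=17 t=24 v=7: → [21,29); WM=24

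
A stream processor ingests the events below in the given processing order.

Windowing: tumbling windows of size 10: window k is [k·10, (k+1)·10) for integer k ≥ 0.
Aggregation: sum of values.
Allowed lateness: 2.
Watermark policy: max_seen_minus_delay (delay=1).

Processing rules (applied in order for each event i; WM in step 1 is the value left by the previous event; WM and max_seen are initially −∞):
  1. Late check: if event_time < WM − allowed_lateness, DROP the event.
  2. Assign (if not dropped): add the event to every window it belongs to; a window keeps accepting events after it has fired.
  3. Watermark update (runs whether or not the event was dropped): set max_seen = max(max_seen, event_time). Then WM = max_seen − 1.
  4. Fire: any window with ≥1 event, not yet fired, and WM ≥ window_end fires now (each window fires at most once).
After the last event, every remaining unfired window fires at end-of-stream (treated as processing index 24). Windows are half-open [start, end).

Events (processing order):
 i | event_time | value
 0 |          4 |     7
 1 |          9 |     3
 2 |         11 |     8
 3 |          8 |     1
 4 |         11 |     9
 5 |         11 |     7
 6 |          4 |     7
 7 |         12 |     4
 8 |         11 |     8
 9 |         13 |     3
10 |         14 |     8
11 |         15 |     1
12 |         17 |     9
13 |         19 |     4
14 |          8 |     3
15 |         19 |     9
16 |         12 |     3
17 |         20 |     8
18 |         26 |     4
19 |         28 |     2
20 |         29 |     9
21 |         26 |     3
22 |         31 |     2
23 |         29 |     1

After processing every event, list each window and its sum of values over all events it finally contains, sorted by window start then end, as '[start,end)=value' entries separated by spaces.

[0,10)=11 [10,20)=70 [20,30)=27 [30,40)=2

i=0 t=4 v=7: → [0,10); WM=3
i=1 t=9 v=3: → [0,10); WM=8
i=2 t=11 v=8: → [10,20); WM=10; [0,10) fires=10
i=3 t=8 v=1: → [0,10); WM=10
i=4 t=11 v=9: → [10,20); WM=10
i=5 t=11 v=7: → [10,20); WM=10
i=6 t=4 v=7: DROP (t<10-2); WM=10
i=7 t=12 v=4: → [10,20); WM=11
i=8 t=11 v=8: → [10,20); WM=11
i=9 t=13 v=3: → [10,20); WM=12
i=10 t=14 v=8: → [10,20); WM=13
i=11 t=15 v=1: → [10,20); WM=14
i=12 t=17 v=9: → [10,20); WM=16
i=13 t=19 v=4: → [10,20); WM=18
i=14 t=8 v=3: DROP (t<18-2); WM=18
i=15 t=19 v=9: → [10,20); WM=18
i=16 t=12 v=3: DROP (t<18-2); WM=18
i=17 t=20 v=8: → [20,30); WM=19
i=18 t=26 v=4: → [20,30); WM=25; [10,20) fires=70
i=19 t=28 v=2: → [20,30); WM=27
i=20 t=29 v=9: → [20,30); WM=28
i=21 t=26 v=3: → [20,30); WM=28
i=22 t=31 v=2: → [30,40); WM=30; [20,30) fires=26
i=23 t=29 v=1: → [20,30); WM=30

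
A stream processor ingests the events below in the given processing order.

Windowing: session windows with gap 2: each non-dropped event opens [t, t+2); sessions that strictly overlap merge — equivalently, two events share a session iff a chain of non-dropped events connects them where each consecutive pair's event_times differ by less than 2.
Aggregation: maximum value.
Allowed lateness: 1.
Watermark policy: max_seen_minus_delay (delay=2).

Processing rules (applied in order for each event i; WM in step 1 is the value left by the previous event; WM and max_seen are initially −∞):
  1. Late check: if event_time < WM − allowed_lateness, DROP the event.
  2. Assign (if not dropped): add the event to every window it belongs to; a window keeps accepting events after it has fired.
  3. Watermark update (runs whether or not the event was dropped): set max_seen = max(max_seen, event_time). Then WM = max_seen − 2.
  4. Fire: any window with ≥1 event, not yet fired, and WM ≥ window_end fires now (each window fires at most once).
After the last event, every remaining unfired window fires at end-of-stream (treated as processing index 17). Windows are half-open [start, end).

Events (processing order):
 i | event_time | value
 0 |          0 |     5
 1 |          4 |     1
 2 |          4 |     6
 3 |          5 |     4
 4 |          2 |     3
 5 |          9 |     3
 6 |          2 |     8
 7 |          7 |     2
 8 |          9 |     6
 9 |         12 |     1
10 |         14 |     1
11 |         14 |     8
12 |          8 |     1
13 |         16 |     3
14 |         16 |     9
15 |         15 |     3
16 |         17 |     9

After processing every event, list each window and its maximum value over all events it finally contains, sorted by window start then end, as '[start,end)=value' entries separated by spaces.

i=0 t=0 v=5: → [0,2); WM=-2
i=1 t=4 v=1: → [4,6); WM=2
i=2 t=4 v=6: → [4,6); WM=2
i=3 t=5 v=4: → [4,7); WM=3
i=4 t=2 v=3: → [2,4); WM=3
i=5 t=9 v=3: → [9,11); WM=7
i=6 t=2 v=8: DROP (t<7-1); WM=7
i=7 t=7 v=2: → [7,9); WM=7
i=8 t=9 v=6: → [9,11); WM=7
i=9 t=12 v=1: → [12,14); WM=10
i=10 t=14 v=1: → [14,16); WM=12
i=11 t=14 v=8: → [14,16); WM=12
i=12 t=8 v=1: DROP (t<12-1); WM=12
i=13 t=16 v=3: → [16,18); WM=14
i=14 t=16 v=9: → [16,18); WM=14
i=15 t=15 v=3: → [14,18); WM=14
i=16 t=17 v=9: → [14,19); WM=15

[0,2)=5 [2,4)=3 [4,7)=6 [7,9)=2 [9,11)=6 [12,14)=1 [14,19)=9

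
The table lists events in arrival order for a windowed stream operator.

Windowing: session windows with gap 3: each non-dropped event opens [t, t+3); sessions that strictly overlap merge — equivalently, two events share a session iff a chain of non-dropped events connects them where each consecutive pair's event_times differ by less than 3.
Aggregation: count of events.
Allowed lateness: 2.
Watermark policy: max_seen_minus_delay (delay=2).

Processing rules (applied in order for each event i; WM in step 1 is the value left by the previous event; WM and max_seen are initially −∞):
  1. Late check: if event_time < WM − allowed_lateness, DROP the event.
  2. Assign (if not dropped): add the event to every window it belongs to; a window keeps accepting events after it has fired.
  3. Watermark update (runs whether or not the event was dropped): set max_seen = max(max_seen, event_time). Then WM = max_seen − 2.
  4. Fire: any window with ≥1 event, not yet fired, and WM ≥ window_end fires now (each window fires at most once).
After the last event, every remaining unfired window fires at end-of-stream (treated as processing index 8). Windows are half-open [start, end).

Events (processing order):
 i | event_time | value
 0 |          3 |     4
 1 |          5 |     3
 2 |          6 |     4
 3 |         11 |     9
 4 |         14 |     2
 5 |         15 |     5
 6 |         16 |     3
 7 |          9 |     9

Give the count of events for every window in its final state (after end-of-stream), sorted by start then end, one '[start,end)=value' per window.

[3,9)=3 [11,14)=1 [14,19)=3

i=0 t=3 v=4: → [3,6); WM=1
i=1 t=5 v=3: → [3,8); WM=3
i=2 t=6 v=4: → [3,9); WM=4
i=3 t=11 v=9: → [11,14); WM=9
i=4 t=14 v=2: → [14,17); WM=12
i=5 t=15 v=5: → [14,18); WM=13
i=6 t=16 v=3: → [14,19); WM=14
i=7 t=9 v=9: DROP (t<14-2); WM=14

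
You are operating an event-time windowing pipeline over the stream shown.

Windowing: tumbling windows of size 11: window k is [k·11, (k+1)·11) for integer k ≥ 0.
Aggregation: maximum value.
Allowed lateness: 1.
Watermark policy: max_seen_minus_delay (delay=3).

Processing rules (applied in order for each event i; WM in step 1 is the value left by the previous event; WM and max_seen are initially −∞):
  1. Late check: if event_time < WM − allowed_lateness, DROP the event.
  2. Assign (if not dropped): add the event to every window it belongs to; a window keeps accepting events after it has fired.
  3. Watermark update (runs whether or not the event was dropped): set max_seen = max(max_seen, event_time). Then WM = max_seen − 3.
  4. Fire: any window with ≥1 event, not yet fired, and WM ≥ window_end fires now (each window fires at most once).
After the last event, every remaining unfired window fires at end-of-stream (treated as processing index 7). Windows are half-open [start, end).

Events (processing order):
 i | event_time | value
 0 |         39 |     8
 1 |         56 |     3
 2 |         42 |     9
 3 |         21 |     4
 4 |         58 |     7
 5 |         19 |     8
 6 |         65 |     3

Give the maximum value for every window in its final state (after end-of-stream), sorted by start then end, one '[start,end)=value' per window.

[33,44)=8 [55,66)=7

i=0 t=39 v=8: → [33,44); WM=36
i=1 t=56 v=3: → [55,66); WM=53; [33,44) fires=8
i=2 t=42 v=9: DROP (t<53-1); WM=53
i=3 t=21 v=4: DROP (t<53-1); WM=53
i=4 t=58 v=7: → [55,66); WM=55
i=5 t=19 v=8: DROP (t<55-1); WM=55
i=6 t=65 v=3: → [55,66); WM=62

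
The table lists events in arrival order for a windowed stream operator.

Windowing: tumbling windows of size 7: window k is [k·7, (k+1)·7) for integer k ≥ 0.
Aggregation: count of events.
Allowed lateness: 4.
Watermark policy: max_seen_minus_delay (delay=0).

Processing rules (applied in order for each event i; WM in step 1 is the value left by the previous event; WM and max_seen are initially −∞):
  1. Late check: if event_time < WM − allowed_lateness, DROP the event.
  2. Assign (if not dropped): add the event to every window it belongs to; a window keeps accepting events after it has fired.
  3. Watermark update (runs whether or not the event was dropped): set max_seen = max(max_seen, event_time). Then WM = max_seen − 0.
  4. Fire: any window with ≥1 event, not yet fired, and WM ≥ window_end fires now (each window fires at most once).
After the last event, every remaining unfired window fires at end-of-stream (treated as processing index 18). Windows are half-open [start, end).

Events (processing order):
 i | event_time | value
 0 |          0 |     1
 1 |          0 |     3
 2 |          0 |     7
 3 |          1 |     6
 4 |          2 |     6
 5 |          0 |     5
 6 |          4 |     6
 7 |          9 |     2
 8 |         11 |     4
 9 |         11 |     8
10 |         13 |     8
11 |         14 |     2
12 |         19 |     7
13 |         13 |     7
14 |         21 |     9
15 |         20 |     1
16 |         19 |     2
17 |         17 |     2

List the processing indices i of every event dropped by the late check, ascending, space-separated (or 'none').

i=0 t=0 v=1: → [0,7); WM=0
i=1 t=0 v=3: → [0,7); WM=0
i=2 t=0 v=7: → [0,7); WM=0
i=3 t=1 v=6: → [0,7); WM=1
i=4 t=2 v=6: → [0,7); WM=2
i=5 t=0 v=5: → [0,7); WM=2
i=6 t=4 v=6: → [0,7); WM=4
i=7 t=9 v=2: → [7,14); WM=9; [0,7) fires=7
i=8 t=11 v=4: → [7,14); WM=11
i=9 t=11 v=8: → [7,14); WM=11
i=10 t=13 v=8: → [7,14); WM=13
i=11 t=14 v=2: → [14,21); WM=14; [7,14) fires=4
i=12 t=19 v=7: → [14,21); WM=19
i=13 t=13 v=7: DROP (t<19-4); WM=19
i=14 t=21 v=9: → [21,28); WM=21; [14,21) fires=2
i=15 t=20 v=1: → [14,21); WM=21
i=16 t=19 v=2: → [14,21); WM=21
i=17 t=17 v=2: → [14,21); WM=21

13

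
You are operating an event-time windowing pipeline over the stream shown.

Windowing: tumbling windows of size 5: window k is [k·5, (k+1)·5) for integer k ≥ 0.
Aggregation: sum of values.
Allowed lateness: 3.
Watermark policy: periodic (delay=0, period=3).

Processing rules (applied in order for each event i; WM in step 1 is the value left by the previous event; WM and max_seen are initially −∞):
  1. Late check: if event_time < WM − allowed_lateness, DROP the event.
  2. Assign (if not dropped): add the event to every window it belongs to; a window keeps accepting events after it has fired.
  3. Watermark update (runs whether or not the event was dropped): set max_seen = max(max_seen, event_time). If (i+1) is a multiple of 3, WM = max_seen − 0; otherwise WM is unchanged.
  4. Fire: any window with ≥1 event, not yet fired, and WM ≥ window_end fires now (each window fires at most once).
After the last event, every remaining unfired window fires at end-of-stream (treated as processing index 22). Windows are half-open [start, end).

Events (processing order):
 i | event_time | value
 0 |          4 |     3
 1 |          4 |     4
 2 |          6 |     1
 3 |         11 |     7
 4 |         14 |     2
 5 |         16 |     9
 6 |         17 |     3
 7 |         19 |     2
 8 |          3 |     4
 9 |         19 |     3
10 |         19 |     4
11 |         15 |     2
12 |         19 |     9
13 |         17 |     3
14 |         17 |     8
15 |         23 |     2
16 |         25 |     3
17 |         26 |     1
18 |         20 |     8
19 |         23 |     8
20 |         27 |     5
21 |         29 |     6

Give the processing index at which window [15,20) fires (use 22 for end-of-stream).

17

i=0 t=4 v=3: → [0,5); WM=−∞
i=1 t=4 v=4: → [0,5); WM=−∞
i=2 t=6 v=1: → [5,10); WM=6; [0,5) fires=7
i=3 t=11 v=7: → [10,15); WM=6
i=4 t=14 v=2: → [10,15); WM=6
i=5 t=16 v=9: → [15,20); WM=16; [5,10) fires=1 [10,15) fires=9
i=6 t=17 v=3: → [15,20); WM=16
i=7 t=19 v=2: → [15,20); WM=16
i=8 t=3 v=4: DROP (t<16-3); WM=19
i=9 t=19 v=3: → [15,20); WM=19
i=10 t=19 v=4: → [15,20); WM=19
i=11 t=15 v=2: DROP (t<19-3); WM=19
i=12 t=19 v=9: → [15,20); WM=19
i=13 t=17 v=3: → [15,20); WM=19
i=14 t=17 v=8: → [15,20); WM=19
i=15 t=23 v=2: → [20,25); WM=19
i=16 t=25 v=3: → [25,30); WM=19
i=17 t=26 v=1: → [25,30); WM=26; [15,20) fires=41 [20,25) fires=2
i=18 t=20 v=8: DROP (t<26-3); WM=26
i=19 t=23 v=8: → [20,25); WM=26
i=20 t=27 v=5: → [25,30); WM=27
i=21 t=29 v=6: → [25,30); WM=27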